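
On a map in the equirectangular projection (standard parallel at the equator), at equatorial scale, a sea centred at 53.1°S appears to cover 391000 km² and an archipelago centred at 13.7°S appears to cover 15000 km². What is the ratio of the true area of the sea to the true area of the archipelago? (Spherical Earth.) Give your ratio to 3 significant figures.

Plate carrée has h = 1 and k = sec φ, giving areal scale sec φ; true area = (apparent area) · cos φ.
True area of sea: 391000 × cos(53.1°) = 391000 × 0.6004 = 234800 km².
True area of archipelago: 15000 × cos(13.7°) = 15000 × 0.9715 = 14570 km².
Ratio = 234800 / 14570 ≈ 16.1.

16.1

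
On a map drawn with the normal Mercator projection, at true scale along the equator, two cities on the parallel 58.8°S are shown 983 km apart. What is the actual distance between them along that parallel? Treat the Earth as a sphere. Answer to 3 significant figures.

509 km

The Mercator projection is conformal; its linear scale factor is the same in every direction and equals sec φ = 1/cos φ.
Along the parallel at 58.8°, map distances are exaggerated by k = sec 58.8° = 1.930.
True distance = 983 / 1.930 = 983 × cos 58.8° ≈ 509 km.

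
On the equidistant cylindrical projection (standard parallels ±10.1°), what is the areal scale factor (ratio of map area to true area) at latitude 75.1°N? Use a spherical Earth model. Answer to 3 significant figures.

3.83

With standard parallel φ₀ = 10.1°, the equirectangular projection gives x = Rλ cos φ₀, y = Rφ, so h = 1 and k = cos 10.1° / cos φ.
Areal scale = h·k = 1 × cos φ₀ / cos φ; at 75.1°, h = 1.000, k = 3.829, so h·k = 3.829.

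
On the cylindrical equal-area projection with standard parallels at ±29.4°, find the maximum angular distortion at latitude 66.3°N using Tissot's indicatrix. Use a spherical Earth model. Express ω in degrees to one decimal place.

80.9°

Cylindrical equal-area (φ₀ = 29.4°): h = cos φ / cos 29.4° along meridians, k = cos 29.4° / cos φ along parallels; h·k = 1.
At 66.3°: h = 0.4614, k = 2.167; principal scales a = 2.167, b = 0.4614.
sin(ω/2) = (a − b)/(a + b) = 1.706/2.629 = 0.6490, so ω = 2 arcsin(0.6490) ≈ 80.9°.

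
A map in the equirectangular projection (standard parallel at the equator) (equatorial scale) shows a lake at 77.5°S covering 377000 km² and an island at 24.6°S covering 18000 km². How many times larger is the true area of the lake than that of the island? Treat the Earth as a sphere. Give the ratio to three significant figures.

Plate carrée has h = 1 and k = sec φ, giving areal scale sec φ; true area = (apparent area) · cos φ.
True area of lake: 377000 × cos(77.5°) = 377000 × 0.2164 = 81600 km².
True area of island: 18000 × cos(24.6°) = 18000 × 0.9092 = 16370 km².
Ratio = 81600 / 16370 ≈ 4.99.

4.99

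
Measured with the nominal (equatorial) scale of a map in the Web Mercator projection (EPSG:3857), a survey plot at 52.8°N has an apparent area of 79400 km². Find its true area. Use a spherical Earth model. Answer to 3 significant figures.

Mercator is conformal, so the point scale is isotropic: h = k = sec φ = 1/cos φ.
Areal scale = k² = sec²φ = 1/cos²(52.8°) = 1/0.6046² = 2.736.
True area = apparent / (areal scale) = 79400 / 2.736 ≈ 29000 km².

29000 km²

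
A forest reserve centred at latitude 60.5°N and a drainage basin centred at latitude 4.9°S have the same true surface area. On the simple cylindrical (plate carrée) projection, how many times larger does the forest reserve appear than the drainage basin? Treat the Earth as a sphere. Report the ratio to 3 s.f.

2.02

In the plate carrée (x = Rλ, y = Rφ), meridians are true-scale (h = 1) and parallels are stretched by k = sec φ.
Areal scale at 60.5°: h·k = 1.000 × 2.031 = 2.031.
Areal scale at 4.9°: h·k = 1.000 × 1.004 = 1.004.
Ratio = 2.031/1.004 ≈ 2.02.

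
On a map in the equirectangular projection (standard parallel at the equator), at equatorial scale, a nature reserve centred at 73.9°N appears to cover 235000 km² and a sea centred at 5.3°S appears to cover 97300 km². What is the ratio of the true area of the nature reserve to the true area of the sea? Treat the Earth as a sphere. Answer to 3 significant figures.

0.673

On the plate carrée, areal scale = h·k = 1 × sec φ, so true area = apparent × cos φ.
True area of nature reserve: 235000 × cos(73.9°) = 235000 × 0.2773 = 65170 km².
True area of sea: 97300 × cos(5.3°) = 97300 × 0.9957 = 96880 km².
Ratio = 65170 / 96880 ≈ 0.673.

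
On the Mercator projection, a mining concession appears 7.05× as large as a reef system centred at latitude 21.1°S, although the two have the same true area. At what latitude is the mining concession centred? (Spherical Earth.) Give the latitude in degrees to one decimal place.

69.4°

For equal true areas on Mercator, apparent areas scale as sec²φ, so the ratio is cos²φ₂ / cos²φ₁.
cos²φ₂ / cos²φ₁ = 7.05  ⇒  cos φ₁ = cos 21.1° / √7.05 = 0.9330/2.655 = 0.3514.
φ₁ = arccos(0.3514) ≈ 69.4°.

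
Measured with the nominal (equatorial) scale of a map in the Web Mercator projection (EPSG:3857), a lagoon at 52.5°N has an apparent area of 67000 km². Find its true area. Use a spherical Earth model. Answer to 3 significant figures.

24800 km²

The Mercator projection is conformal; its linear scale factor is the same in every direction and equals sec φ = 1/cos φ.
Areal scale = k² = sec²φ = 1/cos²(52.5°) = 1/0.6088² = 2.698.
True area = apparent / (areal scale) = 67000 / 2.698 ≈ 24800 km².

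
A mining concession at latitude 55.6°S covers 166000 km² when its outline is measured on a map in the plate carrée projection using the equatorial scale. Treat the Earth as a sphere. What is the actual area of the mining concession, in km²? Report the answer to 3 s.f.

93800 km²

Plate carrée maps x = Rλ, y = Rφ. The meridian scale is h = 1 and the parallel scale is k = 1/cos φ = sec φ.
Areal scale = h·k = 1 × sec φ; at 55.6°, h = 1.000, k = 1.770, so h·k = 1.770.
True area = apparent / (areal scale) = 166000 / 1.770 ≈ 93800 km².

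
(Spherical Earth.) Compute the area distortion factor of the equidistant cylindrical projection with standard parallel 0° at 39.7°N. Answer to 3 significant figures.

Plate carrée maps x = Rλ, y = Rφ. The meridian scale is h = 1 and the parallel scale is k = 1/cos φ = sec φ.
Areal scale = h·k = 1 × sec φ; at 39.7°, h = 1.000, k = 1.300, so h·k = 1.300.

1.30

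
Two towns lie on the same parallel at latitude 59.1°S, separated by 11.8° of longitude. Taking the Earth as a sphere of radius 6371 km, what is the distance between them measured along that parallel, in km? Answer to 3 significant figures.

Arc length along a parallel = R cos φ · Δλ (with Δλ in radians).
= 6371 × cos 59.1° × (11.8° × π/180) = 6371 × 0.5135 × 0.2059 ≈ 674 km.

674 km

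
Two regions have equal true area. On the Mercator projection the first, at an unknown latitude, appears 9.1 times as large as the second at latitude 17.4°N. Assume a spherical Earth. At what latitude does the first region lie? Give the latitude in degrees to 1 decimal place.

On Mercator, (apparent₁)/(apparent₂) = sec²φ₁ / sec²φ₂ when true areas are equal.
cos²φ₂ / cos²φ₁ = 9.1  ⇒  cos φ₁ = cos 17.4° / √9.1 = 0.9542/3.017 = 0.3163.
φ₁ = arccos(0.3163) ≈ 71.6°.

71.6°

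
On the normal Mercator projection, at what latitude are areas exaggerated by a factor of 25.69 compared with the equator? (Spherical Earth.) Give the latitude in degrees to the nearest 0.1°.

Mercator areal scale is sec²φ.
sec²φ = 25.69  ⇒  cos²φ = 0.03893  ⇒  cos φ = 0.1973.
φ = arccos(0.1973) ≈ 78.6°.

78.6°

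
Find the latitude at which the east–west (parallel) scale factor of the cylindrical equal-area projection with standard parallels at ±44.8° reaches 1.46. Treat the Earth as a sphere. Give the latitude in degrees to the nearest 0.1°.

60.9°

For cylindrical equal-area with standard parallel φ₀, h = cos φ / cos φ₀ and k = cos φ₀ / cos φ, so h·k = 1.
k = cos φ₀ / cos φ = 1.46  ⇒  cos φ = cos 44.8° / 1.46 = 0.4860.
φ = arccos(0.4860) ≈ 60.9°.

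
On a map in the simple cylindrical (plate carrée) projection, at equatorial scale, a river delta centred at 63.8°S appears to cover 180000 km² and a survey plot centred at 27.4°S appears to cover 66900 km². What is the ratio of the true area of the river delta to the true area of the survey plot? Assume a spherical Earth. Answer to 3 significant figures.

1.34

On the plate carrée, areal scale = h·k = 1 × sec φ, so true area = apparent × cos φ.
True area of river delta: 180000 × cos(63.8°) = 180000 × 0.4415 = 79470 km².
True area of survey plot: 66900 × cos(27.4°) = 66900 × 0.8878 = 59390 km².
Ratio = 79470 / 59390 ≈ 1.34.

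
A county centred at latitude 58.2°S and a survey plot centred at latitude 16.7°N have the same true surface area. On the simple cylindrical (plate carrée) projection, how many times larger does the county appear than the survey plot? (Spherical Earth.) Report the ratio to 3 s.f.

For the equirectangular projection with φ₀ = 0 (plate carrée), h = 1 along meridians and k = sec φ along parallels.
Areal scale at 58.2°: h·k = 1.000 × 1.898 = 1.898.
Areal scale at 16.7°: h·k = 1.000 × 1.044 = 1.044.
Ratio = 1.898/1.044 ≈ 1.82.

1.82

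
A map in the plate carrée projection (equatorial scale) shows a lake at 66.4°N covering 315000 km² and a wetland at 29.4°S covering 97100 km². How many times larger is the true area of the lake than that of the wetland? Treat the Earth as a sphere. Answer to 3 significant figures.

On the plate carrée, areal scale = h·k = 1 × sec φ, so true area = apparent × cos φ.
True area of lake: 315000 × cos(66.4°) = 315000 × 0.4003 = 126100 km².
True area of wetland: 97100 × cos(29.4°) = 97100 × 0.8712 = 84590 km².
Ratio = 126100 / 84590 ≈ 1.49.

1.49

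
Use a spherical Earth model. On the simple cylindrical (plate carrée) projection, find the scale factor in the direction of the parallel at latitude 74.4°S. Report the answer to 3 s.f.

3.72

In the plate carrée (x = Rλ, y = Rφ), meridians are true-scale (h = 1) and parallels are stretched by k = sec φ.
k = 1/cos 74.4° = 1/0.2689 = 3.719.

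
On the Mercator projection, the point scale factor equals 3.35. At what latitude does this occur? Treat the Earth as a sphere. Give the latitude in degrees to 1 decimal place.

Mercator scale is k = sec φ = 1/cos φ.
1/cos φ = 3.35  ⇒  cos φ = 0.2985  ⇒  φ = arccos(0.2985) ≈ 72.6°.

72.6°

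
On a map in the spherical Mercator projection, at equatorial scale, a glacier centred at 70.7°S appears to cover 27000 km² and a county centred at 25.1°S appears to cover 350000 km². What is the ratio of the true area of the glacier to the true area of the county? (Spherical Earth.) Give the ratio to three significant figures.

0.0103

Since Mercator area scale is 1/cos²φ, the true area equals the apparent area multiplied by cos²φ.
True area of glacier: 27000 × cos²(70.7°) = 27000 × 0.1092 = 2949 km².
True area of county: 350000 × cos²(25.1°) = 350000 × 0.8201 = 287000 km².
Ratio = 2949 / 287000 ≈ 0.0103.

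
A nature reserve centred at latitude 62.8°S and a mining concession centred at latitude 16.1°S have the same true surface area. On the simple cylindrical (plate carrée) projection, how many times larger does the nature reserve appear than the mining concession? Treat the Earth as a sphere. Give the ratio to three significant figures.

2.10

For the equirectangular projection with φ₀ = 0 (plate carrée), h = 1 along meridians and k = sec φ along parallels.
Areal scale at 62.8°: h·k = 1.000 × 2.188 = 2.188.
Areal scale at 16.1°: h·k = 1.000 × 1.041 = 1.041.
Ratio = 2.188/1.041 ≈ 2.10.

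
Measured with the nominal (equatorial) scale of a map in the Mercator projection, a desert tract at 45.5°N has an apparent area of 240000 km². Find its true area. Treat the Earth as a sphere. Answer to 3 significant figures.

The Mercator projection is conformal; its linear scale factor is the same in every direction and equals sec φ = 1/cos φ.
Areal scale = k² = sec²φ = 1/cos²(45.5°) = 1/0.7009² = 2.036.
True area = apparent / (areal scale) = 240000 / 2.036 ≈ 118000 km².

118000 km²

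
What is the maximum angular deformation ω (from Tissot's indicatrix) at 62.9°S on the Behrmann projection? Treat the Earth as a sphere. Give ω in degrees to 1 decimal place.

69.0°

Behrmann is a cylindrical equal-area projection with standard parallels at ±30°. A cylindrical equal-area projection with standard parallel φ₀ has meridian scale h = cos φ / cos φ₀ and parallel scale k = cos φ₀ / cos φ (so areas are preserved, h·k = 1).
At 62.9°: h = 0.5260, k = 1.901; principal scales a = 1.901, b = 0.5260.
sin(ω/2) = (a − b)/(a + b) = 1.375/2.427 = 0.5665, so ω = 2 arcsin(0.5665) ≈ 69.0°.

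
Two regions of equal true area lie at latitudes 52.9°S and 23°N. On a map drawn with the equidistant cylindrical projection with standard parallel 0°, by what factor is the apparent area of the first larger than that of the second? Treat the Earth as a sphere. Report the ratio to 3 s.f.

1.53

For the equirectangular projection with φ₀ = 0 (plate carrée), h = 1 along meridians and k = sec φ along parallels.
Areal scale at 52.9°: h·k = 1.000 × 1.658 = 1.658.
Areal scale at 23°: h·k = 1.000 × 1.086 = 1.086.
Ratio = 1.658/1.086 ≈ 1.53.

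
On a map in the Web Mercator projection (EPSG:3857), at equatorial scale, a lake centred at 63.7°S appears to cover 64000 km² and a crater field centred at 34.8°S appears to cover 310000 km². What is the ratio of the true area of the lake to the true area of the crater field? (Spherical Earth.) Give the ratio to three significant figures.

0.0601

Mercator's areal exaggeration is sec²φ; hence true area = (apparent area) · cos²φ.
True area of lake: 64000 × cos²(63.7°) = 64000 × 0.1963 = 12560 km².
True area of crater field: 310000 × cos²(34.8°) = 310000 × 0.6743 = 209000 km².
Ratio = 12560 / 209000 ≈ 0.0601.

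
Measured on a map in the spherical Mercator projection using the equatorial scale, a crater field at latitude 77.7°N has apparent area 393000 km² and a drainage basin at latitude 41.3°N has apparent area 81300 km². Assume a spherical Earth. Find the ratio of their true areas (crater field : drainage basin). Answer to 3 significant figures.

Since Mercator area scale is 1/cos²φ, the true area equals the apparent area multiplied by cos²φ.
True area of crater field: 393000 × cos²(77.7°) = 393000 × 0.04538 = 17840 km².
True area of drainage basin: 81300 × cos²(41.3°) = 81300 × 0.5644 = 45890 km².
Ratio = 17840 / 45890 ≈ 0.389.

0.389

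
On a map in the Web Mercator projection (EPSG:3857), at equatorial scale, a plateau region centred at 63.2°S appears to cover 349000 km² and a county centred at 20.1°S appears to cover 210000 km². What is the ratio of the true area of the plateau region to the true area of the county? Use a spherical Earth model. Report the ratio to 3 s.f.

Since Mercator area scale is 1/cos²φ, the true area equals the apparent area multiplied by cos²φ.
True area of plateau region: 349000 × cos²(63.2°) = 349000 × 0.2033 = 70950 km².
True area of county: 210000 × cos²(20.1°) = 210000 × 0.8819 = 185200 km².
Ratio = 70950 / 185200 ≈ 0.383.

0.383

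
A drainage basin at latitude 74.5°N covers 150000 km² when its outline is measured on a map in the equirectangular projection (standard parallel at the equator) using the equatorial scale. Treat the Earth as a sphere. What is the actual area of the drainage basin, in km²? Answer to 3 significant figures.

Plate carrée maps x = Rλ, y = Rφ. The meridian scale is h = 1 and the parallel scale is k = 1/cos φ = sec φ.
Areal scale = h·k = 1 × sec φ; at 74.5°, h = 1.000, k = 3.742, so h·k = 3.742.
True area = apparent / (areal scale) = 150000 / 3.742 ≈ 40100 km².

40100 km²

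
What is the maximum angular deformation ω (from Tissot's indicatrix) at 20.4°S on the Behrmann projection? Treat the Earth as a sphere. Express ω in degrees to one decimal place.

Behrmann is a cylindrical equal-area projection with standard parallels at ±30°. Cylindrical equal-area (φ₀ = 30°): h = cos φ / cos 30° along meridians, k = cos 30° / cos φ along parallels; h·k = 1.
At 20.4°: h = 1.082, k = 0.9240; principal scales a = 1.082, b = 0.9240.
sin(ω/2) = (a − b)/(a + b) = 0.1583/2.006 = 0.07891, so ω = 2 arcsin(0.07891) ≈ 9.1°.

9.1°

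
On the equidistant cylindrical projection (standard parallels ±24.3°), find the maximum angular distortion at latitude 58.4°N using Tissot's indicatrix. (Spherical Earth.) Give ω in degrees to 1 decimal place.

With standard parallel φ₀ = 24.3°, the equirectangular projection gives x = Rλ cos φ₀, y = Rφ, so h = 1 and k = cos 24.3° / cos φ.
At 58.4°: h = 1.000, k = 1.739; principal scales a = 1.739, b = 1.000.
sin(ω/2) = (a − b)/(a + b) = 0.7394/2.739 = 0.2699, so ω = 2 arcsin(0.2699) ≈ 31.3°.

31.3°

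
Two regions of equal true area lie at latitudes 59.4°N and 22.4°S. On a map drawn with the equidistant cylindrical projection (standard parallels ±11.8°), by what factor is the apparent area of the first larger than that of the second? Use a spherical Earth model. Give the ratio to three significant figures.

1.82

In the equirectangular projection with standard parallel φ₀ = 11.8° (x = Rλ cos φ₀, y = Rφ), meridians are true-scale (h = 1) and the parallel scale is k = cos φ₀ / cos φ.
Areal scale at 59.4°: h·k = 1.000 × 1.923 = 1.923.
Areal scale at 22.4°: h·k = 1.000 × 1.059 = 1.059.
Ratio = 1.923/1.059 ≈ 1.82.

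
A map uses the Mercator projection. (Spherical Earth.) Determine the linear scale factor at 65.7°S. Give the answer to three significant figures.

The Mercator projection is conformal; its linear scale factor is the same in every direction and equals sec φ = 1/cos φ.
k = 1/cos 65.7° = 1/0.4115 = 2.430.

2.43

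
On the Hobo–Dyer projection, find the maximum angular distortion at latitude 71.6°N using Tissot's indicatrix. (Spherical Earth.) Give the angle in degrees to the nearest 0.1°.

Hobo–Dyer is a cylindrical equal-area projection with standard parallels at ±37.5°. Cylindrical equal-area (φ₀ = 37.5°): h = cos φ / cos 37.5° along meridians, k = cos 37.5° / cos φ along parallels; h·k = 1.
At 71.6°: h = 0.3979, k = 2.513; principal scales a = 2.513, b = 0.3979.
sin(ω/2) = (a − b)/(a + b) = 2.116/2.911 = 0.7267, so ω = 2 arcsin(0.7267) ≈ 93.2°.

93.2°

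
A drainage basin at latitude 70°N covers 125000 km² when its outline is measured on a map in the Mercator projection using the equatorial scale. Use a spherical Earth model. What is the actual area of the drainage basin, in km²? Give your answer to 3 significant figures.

For Mercator, h = k = sec φ (a conformal cylindrical projection has a single point scale, 1/cos φ).
Areal scale = k² = sec²φ = 1/cos²(70°) = 1/0.3420² = 8.549.
True area = apparent / (areal scale) = 125000 / 8.549 ≈ 14600 km².

14600 km²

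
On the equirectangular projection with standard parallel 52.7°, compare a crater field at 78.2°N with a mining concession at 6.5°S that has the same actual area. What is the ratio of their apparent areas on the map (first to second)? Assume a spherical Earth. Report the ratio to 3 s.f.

4.86

With standard parallel φ₀ = 52.7°, the equirectangular projection gives x = Rλ cos φ₀, y = Rφ, so h = 1 and k = cos 52.7° / cos φ.
Areal scale at 78.2°: h·k = 1.000 × 2.963 = 2.963.
Areal scale at 6.5°: h·k = 1.000 × 0.6099 = 0.6099.
Ratio = 2.963/0.6099 ≈ 4.86.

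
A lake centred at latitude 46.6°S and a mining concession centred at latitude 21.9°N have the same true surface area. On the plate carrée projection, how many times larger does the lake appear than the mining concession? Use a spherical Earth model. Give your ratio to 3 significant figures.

1.35

Plate carrée maps x = Rλ, y = Rφ. The meridian scale is h = 1 and the parallel scale is k = 1/cos φ = sec φ.
Areal scale at 46.6°: h·k = 1.000 × 1.455 = 1.455.
Areal scale at 21.9°: h·k = 1.000 × 1.078 = 1.078.
Ratio = 1.455/1.078 ≈ 1.35.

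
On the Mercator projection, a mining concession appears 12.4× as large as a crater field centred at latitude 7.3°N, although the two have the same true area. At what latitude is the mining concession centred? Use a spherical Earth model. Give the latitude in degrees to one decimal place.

On Mercator, (apparent₁)/(apparent₂) = sec²φ₁ / sec²φ₂ when true areas are equal.
cos²φ₂ / cos²φ₁ = 12.4  ⇒  cos φ₁ = cos 7.3° / √12.4 = 0.9919/3.521 = 0.2817.
φ₁ = arccos(0.2817) ≈ 73.6°.

73.6°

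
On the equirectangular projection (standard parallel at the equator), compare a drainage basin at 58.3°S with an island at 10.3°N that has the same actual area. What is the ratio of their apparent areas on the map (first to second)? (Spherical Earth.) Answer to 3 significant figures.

1.87

Plate carrée maps x = Rλ, y = Rφ. The meridian scale is h = 1 and the parallel scale is k = 1/cos φ = sec φ.
Areal scale at 58.3°: h·k = 1.000 × 1.903 = 1.903.
Areal scale at 10.3°: h·k = 1.000 × 1.016 = 1.016.
Ratio = 1.903/1.016 ≈ 1.87.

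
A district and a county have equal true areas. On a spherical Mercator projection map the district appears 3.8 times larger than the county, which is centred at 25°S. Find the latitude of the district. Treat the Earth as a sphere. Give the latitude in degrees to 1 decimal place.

62.3°

Mercator areal scale is sec²φ, so apparent-area ratio = sec²φ₁ / sec²φ₂ = cos²φ₂ / cos²φ₁.
cos²φ₂ / cos²φ₁ = 3.8  ⇒  cos φ₁ = cos 25° / √3.8 = 0.9063/1.949 = 0.4649.
φ₁ = arccos(0.4649) ≈ 62.3°.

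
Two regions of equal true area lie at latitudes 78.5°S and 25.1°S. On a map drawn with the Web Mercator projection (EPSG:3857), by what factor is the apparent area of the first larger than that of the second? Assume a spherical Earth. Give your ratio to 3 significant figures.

On Mercator, area is exaggerated by sec²φ = 1/cos²φ.
At 78.5°: sec²(78.5°) = 1/0.1994² = 25.16.
At 25.1°: sec²(25.1°) = 1/0.9056² = 1.219.
Ratio = 25.16/1.219 = cos²(25.1°)/cos²(78.5°) ≈ 20.6.

20.6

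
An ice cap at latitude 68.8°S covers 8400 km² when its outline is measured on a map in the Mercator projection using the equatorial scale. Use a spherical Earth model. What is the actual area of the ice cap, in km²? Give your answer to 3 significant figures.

The Mercator projection is conformal; its linear scale factor is the same in every direction and equals sec φ = 1/cos φ.
Areal scale = k² = sec²φ = 1/cos²(68.8°) = 1/0.3616² = 7.647.
True area = apparent / (areal scale) = 8400 / 7.647 ≈ 1100 km².

1100 km²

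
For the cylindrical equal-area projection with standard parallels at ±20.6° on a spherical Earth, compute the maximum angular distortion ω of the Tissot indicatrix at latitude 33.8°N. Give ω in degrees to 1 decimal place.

13.6°

Cylindrical equal-area (φ₀ = 20.6°): h = cos φ / cos 20.6° along meridians, k = cos 20.6° / cos φ along parallels; h·k = 1.
At 33.8°: h = 0.8877, k = 1.126; principal scales a = 1.126, b = 0.8877.
sin(ω/2) = (a − b)/(a + b) = 0.2387/2.014 = 0.1185, so ω = 2 arcsin(0.1185) ≈ 13.6°.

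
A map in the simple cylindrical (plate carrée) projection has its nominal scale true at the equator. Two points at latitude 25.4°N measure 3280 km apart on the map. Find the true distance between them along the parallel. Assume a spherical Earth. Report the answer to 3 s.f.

For the equirectangular projection with φ₀ = 0 (plate carrée), h = 1 along meridians and k = sec φ along parallels.
Along the parallel at 25.4°, map distances are exaggerated by k = sec 25.4° = 1.107.
True distance = 3280 / 1.107 = 3280 × cos 25.4° ≈ 2960 km.

2960 km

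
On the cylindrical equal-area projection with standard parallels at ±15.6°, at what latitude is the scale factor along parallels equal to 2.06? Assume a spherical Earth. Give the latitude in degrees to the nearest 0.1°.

62.1°

For cylindrical equal-area with standard parallel φ₀, h = cos φ / cos φ₀ and k = cos φ₀ / cos φ, so h·k = 1.
k = cos φ₀ / cos φ = 2.06  ⇒  cos φ = cos 15.6° / 2.06 = 0.4676.
φ = arccos(0.4676) ≈ 62.1°.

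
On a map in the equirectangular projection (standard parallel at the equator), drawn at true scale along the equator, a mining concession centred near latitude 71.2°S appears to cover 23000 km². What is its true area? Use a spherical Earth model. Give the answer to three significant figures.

7410 km²

In the plate carrée (x = Rλ, y = Rφ), meridians are true-scale (h = 1) and parallels are stretched by k = sec φ.
Areal scale = h·k = 1 × sec φ; at 71.2°, h = 1.000, k = 3.103, so h·k = 3.103.
True area = apparent / (areal scale) = 23000 / 3.103 ≈ 7410 km².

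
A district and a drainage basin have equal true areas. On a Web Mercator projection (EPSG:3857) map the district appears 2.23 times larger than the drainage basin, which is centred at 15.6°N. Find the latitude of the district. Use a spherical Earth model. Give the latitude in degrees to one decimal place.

Mercator areal scale is sec²φ, so apparent-area ratio = sec²φ₁ / sec²φ₂ = cos²φ₂ / cos²φ₁.
cos²φ₂ / cos²φ₁ = 2.23  ⇒  cos φ₁ = cos 15.6° / √2.23 = 0.9632/1.493 = 0.6450.
φ₁ = arccos(0.6450) ≈ 49.8°.

49.8°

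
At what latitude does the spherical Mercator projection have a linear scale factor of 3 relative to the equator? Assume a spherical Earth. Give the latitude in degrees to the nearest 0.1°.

70.5°

Mercator scale is k = sec φ = 1/cos φ.
1/cos φ = 3  ⇒  cos φ = 0.3333  ⇒  φ = arccos(0.3333) ≈ 70.5°.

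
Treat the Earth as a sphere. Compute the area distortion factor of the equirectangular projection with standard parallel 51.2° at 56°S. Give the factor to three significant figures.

1.12

The equidistant cylindrical projection with φ₀ = 51.2° has h = 1 (meridians true) and k = cos φ₀ / cos φ along parallels.
Areal scale = h·k = 1 × cos φ₀ / cos φ; at 56°, h = 1.000, k = 1.121, so h·k = 1.121.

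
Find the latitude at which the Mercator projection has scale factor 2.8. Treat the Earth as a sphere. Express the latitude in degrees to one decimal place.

Mercator scale is k = sec φ = 1/cos φ.
1/cos φ = 2.8  ⇒  cos φ = 0.3571  ⇒  φ = arccos(0.3571) ≈ 69.1°.

69.1°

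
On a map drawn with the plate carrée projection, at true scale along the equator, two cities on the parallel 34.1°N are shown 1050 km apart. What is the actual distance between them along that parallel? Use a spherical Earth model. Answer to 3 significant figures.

Plate carrée maps x = Rλ, y = Rφ. The meridian scale is h = 1 and the parallel scale is k = 1/cos φ = sec φ.
Along the parallel at 34.1°, map distances are exaggerated by k = sec 34.1° = 1.208.
True distance = 1050 / 1.208 = 1050 × cos 34.1° ≈ 869 km.

869 km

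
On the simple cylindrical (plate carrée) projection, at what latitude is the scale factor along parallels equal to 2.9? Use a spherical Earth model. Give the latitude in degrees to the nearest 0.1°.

Plate carrée: h = 1, k = sec φ along parallels.
sec φ = 2.9  ⇒  cos φ = 0.3448  ⇒  φ ≈ 69.8°.

69.8°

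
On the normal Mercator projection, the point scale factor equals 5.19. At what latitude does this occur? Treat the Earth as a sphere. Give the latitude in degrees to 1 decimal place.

Mercator scale is k = sec φ = 1/cos φ.
1/cos φ = 5.19  ⇒  cos φ = 0.1927  ⇒  φ = arccos(0.1927) ≈ 78.9°.

78.9°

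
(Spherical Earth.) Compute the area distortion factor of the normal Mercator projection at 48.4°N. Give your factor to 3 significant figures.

2.27

For Mercator, h = k = sec φ (a conformal cylindrical projection has a single point scale, 1/cos φ).
Areal scale = k² = sec²φ = 1/cos²(48.4°) = 1/0.6639² = 2.269.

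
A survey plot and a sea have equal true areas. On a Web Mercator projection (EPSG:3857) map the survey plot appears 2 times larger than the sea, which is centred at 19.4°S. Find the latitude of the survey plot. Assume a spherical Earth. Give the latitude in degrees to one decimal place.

On Mercator, (apparent₁)/(apparent₂) = sec²φ₁ / sec²φ₂ when true areas are equal.
cos²φ₂ / cos²φ₁ = 2  ⇒  cos φ₁ = cos 19.4° / √2 = 0.9432/1.414 = 0.6670.
φ₁ = arccos(0.6670) ≈ 48.2°.

48.2°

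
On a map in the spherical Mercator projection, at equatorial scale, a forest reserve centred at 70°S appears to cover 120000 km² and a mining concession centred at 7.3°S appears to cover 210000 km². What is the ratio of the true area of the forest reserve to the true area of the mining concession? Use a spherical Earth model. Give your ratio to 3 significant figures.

Since Mercator area scale is 1/cos²φ, the true area equals the apparent area multiplied by cos²φ.
True area of forest reserve: 120000 × cos²(70°) = 120000 × 0.1170 = 14040 km².
True area of mining concession: 210000 × cos²(7.3°) = 210000 × 0.9839 = 206600 km².
Ratio = 14040 / 206600 ≈ 0.0679.

0.0679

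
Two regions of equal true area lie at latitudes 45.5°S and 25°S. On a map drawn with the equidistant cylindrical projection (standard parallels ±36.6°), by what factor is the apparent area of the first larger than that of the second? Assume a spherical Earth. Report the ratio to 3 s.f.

In the equirectangular projection with standard parallel φ₀ = 36.6° (x = Rλ cos φ₀, y = Rφ), meridians are true-scale (h = 1) and the parallel scale is k = cos φ₀ / cos φ.
Areal scale at 45.5°: h·k = 1.000 × 1.145 = 1.145.
Areal scale at 25°: h·k = 1.000 × 0.8858 = 0.8858.
Ratio = 1.145/0.8858 ≈ 1.29.

1.29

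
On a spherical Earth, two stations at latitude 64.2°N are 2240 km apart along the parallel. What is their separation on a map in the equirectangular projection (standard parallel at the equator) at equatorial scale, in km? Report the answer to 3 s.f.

Plate carrée maps x = Rλ, y = Rφ. The meridian scale is h = 1 and the parallel scale is k = 1/cos φ = sec φ.
Along the parallel, k = sec 64.2° = 1/0.4352 = 2.298.
Map distance = 2240 × 2.298 ≈ 5150 km.

5150 km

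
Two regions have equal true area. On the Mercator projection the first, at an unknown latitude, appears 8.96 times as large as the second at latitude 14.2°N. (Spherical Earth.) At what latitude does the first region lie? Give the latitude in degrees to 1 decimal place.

Mercator areal scale is sec²φ, so apparent-area ratio = sec²φ₁ / sec²φ₂ = cos²φ₂ / cos²φ₁.
cos²φ₂ / cos²φ₁ = 8.96  ⇒  cos φ₁ = cos 14.2° / √8.96 = 0.9694/2.993 = 0.3239.
φ₁ = arccos(0.3239) ≈ 71.1°.

71.1°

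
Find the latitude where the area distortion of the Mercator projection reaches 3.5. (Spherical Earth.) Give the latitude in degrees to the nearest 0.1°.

Mercator areal scale is sec²φ.
sec²φ = 3.5  ⇒  cos²φ = 0.2857  ⇒  cos φ = 0.5345.
φ = arccos(0.5345) ≈ 57.7°.

57.7°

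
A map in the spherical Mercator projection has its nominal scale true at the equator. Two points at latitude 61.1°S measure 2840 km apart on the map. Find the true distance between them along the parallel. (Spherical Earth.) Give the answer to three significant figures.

The Mercator projection is conformal; its linear scale factor is the same in every direction and equals sec φ = 1/cos φ.
Along the parallel at 61.1°, map distances are exaggerated by k = sec 61.1° = 2.069.
True distance = 2840 / 2.069 = 2840 × cos 61.1° ≈ 1370 km.

1370 km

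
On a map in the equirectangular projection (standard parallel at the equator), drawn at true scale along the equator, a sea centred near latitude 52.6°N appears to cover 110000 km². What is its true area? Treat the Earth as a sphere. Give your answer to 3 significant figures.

66800 km²

Plate carrée maps x = Rλ, y = Rφ. The meridian scale is h = 1 and the parallel scale is k = 1/cos φ = sec φ.
Areal scale = h·k = 1 × sec φ; at 52.6°, h = 1.000, k = 1.646, so h·k = 1.646.
True area = apparent / (areal scale) = 110000 / 1.646 ≈ 66800 km².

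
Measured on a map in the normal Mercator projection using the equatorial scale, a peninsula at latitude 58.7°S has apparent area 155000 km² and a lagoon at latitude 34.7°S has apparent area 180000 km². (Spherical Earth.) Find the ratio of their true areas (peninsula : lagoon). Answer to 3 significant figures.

Since Mercator area scale is 1/cos²φ, the true area equals the apparent area multiplied by cos²φ.
True area of peninsula: 155000 × cos²(58.7°) = 155000 × 0.2699 = 41830 km².
True area of lagoon: 180000 × cos²(34.7°) = 180000 × 0.6759 = 121700 km².
Ratio = 41830 / 121700 ≈ 0.344.

0.344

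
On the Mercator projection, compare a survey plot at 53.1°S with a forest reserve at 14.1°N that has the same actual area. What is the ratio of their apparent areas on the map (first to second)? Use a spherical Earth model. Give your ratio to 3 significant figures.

On Mercator, area is exaggerated by sec²φ = 1/cos²φ.
At 53.1°: sec²(53.1°) = 1/0.6004² = 2.774.
At 14.1°: sec²(14.1°) = 1/0.9699² = 1.063.
Ratio = 2.774/1.063 = cos²(14.1°)/cos²(53.1°) ≈ 2.61.

2.61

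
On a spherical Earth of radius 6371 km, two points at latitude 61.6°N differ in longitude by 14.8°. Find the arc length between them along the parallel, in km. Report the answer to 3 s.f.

Arc length along a parallel = R cos φ · Δλ (with Δλ in radians).
= 6371 × cos 61.6° × (14.8° × π/180) = 6371 × 0.4756 × 0.2583 ≈ 783 km.

783 km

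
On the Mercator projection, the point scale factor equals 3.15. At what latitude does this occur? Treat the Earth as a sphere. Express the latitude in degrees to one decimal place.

Mercator scale is k = sec φ = 1/cos φ.
1/cos φ = 3.15  ⇒  cos φ = 0.3175  ⇒  φ = arccos(0.3175) ≈ 71.5°.

71.5°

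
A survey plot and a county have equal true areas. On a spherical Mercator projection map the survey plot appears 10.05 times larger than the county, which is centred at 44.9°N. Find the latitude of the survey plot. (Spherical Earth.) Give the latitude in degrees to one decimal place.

Mercator areal scale is sec²φ, so apparent-area ratio = sec²φ₁ / sec²φ₂ = cos²φ₂ / cos²φ₁.
cos²φ₂ / cos²φ₁ = 10.05  ⇒  cos φ₁ = cos 44.9° / √10.05 = 0.7083/3.170 = 0.2234.
φ₁ = arccos(0.2234) ≈ 77.1°.

77.1°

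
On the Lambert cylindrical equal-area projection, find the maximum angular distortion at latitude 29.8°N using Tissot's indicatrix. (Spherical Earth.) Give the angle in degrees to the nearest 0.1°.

16.2°

The Lambert cylindrical equal-area projection is the cylindrical equal-area projection with its standard parallel at the equator (φ₀ = 0). A cylindrical equal-area projection with standard parallel φ₀ has meridian scale h = cos φ / cos φ₀ and parallel scale k = cos φ₀ / cos φ (so areas are preserved, h·k = 1).
At 29.8°: h = 0.8678, k = 1.152; principal scales a = 1.152, b = 0.8678.
sin(ω/2) = (a − b)/(a + b) = 0.2846/2.020 = 0.1409, so ω = 2 arcsin(0.1409) ≈ 16.2°.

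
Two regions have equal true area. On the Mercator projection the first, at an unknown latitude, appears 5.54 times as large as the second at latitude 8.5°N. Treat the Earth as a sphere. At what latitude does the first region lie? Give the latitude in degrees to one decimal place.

65.2°

On Mercator, (apparent₁)/(apparent₂) = sec²φ₁ / sec²φ₂ when true areas are equal.
cos²φ₂ / cos²φ₁ = 5.54  ⇒  cos φ₁ = cos 8.5° / √5.54 = 0.9890/2.354 = 0.4202.
φ₁ = arccos(0.4202) ≈ 65.2°.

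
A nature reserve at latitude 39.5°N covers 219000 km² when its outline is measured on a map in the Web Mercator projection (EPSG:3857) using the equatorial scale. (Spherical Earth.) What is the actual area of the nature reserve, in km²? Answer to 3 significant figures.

For Mercator, h = k = sec φ (a conformal cylindrical projection has a single point scale, 1/cos φ).
Areal scale = k² = sec²φ = 1/cos²(39.5°) = 1/0.7716² = 1.680.
True area = apparent / (areal scale) = 219000 / 1.680 ≈ 130000 km².

130000 km²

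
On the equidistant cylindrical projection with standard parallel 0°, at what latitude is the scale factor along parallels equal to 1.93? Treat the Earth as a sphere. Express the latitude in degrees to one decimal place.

Plate carrée: h = 1, k = sec φ along parallels.
sec φ = 1.93  ⇒  cos φ = 0.5181  ⇒  φ ≈ 58.8°.

58.8°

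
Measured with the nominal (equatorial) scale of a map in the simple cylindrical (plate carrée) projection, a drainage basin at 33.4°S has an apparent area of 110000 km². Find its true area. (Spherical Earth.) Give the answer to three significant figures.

For the equirectangular projection with φ₀ = 0 (plate carrée), h = 1 along meridians and k = sec φ along parallels.
Areal scale = h·k = 1 × sec φ; at 33.4°, h = 1.000, k = 1.198, so h·k = 1.198.
True area = apparent / (areal scale) = 110000 / 1.198 ≈ 91800 km².

91800 km²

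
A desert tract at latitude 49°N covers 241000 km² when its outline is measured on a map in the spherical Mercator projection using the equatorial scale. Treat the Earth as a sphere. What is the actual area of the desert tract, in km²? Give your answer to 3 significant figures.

For Mercator, h = k = sec φ (a conformal cylindrical projection has a single point scale, 1/cos φ).
Areal scale = k² = sec²φ = 1/cos²(49°) = 1/0.6561² = 2.323.
True area = apparent / (areal scale) = 241000 / 2.323 ≈ 104000 km².

104000 km²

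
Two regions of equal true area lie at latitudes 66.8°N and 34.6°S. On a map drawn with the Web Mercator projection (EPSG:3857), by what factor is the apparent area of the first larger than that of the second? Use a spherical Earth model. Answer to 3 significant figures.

4.37

On Mercator, area is exaggerated by sec²φ = 1/cos²φ.
At 66.8°: sec²(66.8°) = 1/0.3939² = 6.444.
At 34.6°: sec²(34.6°) = 1/0.8231² = 1.476.
Ratio = 6.444/1.476 = cos²(34.6°)/cos²(66.8°) ≈ 4.37.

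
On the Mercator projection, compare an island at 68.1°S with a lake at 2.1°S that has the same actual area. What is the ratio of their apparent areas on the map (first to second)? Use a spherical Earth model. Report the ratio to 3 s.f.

Mercator is conformal with k = sec φ, so areal scale = k² = sec²φ.
At 68.1°: sec²(68.1°) = 1/0.3730² = 7.188.
At 2.1°: sec²(2.1°) = 1/0.9993² = 1.001.
Ratio = 7.188/1.001 = cos²(2.1°)/cos²(68.1°) ≈ 7.18.

7.18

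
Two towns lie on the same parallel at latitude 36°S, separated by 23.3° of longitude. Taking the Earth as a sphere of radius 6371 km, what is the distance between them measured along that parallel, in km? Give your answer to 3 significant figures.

2100 km

Arc length along a parallel = R cos φ · Δλ (with Δλ in radians).
= 6371 × cos 36° × (23.3° × π/180) = 6371 × 0.8090 × 0.4067 ≈ 2100 km.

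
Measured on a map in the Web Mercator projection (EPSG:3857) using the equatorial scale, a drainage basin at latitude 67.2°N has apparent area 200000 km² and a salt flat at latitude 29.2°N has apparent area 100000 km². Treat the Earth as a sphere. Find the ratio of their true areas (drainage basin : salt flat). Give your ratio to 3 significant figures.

Mercator's areal exaggeration is sec²φ; hence true area = (apparent area) · cos²φ.
True area of drainage basin: 200000 × cos²(67.2°) = 200000 × 0.1502 = 30030 km².
True area of salt flat: 100000 × cos²(29.2°) = 100000 × 0.7620 = 76200 km².
Ratio = 30030 / 76200 ≈ 0.394.

0.394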